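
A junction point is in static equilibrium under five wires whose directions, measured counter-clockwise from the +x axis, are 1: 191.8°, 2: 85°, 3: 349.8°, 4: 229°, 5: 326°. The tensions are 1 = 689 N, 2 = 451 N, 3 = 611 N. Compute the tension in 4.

T_4 ≈ 148 N

Resolve: ΣF_x = 689 cos 191.8° + 451 cos 85° + 611 cos 349.8° + T_4 cos 229° + T_5 cos 326° = 0.
        ΣF_y = 689 sin 191.8° + 451 sin 85° + 611 sin 349.8° + T_4 sin 229° + T_5 sin 326° = 0.
The known terms sum to (-33.79, 200.2) N, so -0.6561 T_4 + 0.8290 T_5 = 33.79 and -0.7547 T_4 − 0.5592 T_5 = -200.2.
Solving simultaneously: T_4 = 148.2 N, T_5 = 158 N.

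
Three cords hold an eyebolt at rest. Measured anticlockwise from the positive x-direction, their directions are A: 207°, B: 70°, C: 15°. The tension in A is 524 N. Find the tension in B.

T_B ≈ 133 N

Resolve: ΣF_x = 524 cos 207° + T_B cos 70° + T_C cos 15° = 0.
        ΣF_y = 524 sin 207° + T_B sin 70° + T_C sin 15° = 0.
The known terms sum to (-466.9, -237.9) N, so 0.3420 T_B + 0.9659 T_C = 466.9 and 0.9397 T_B + 0.2588 T_C = 237.9.
Solving simultaneously: T_B = 133 N, T_C = 436.3 N.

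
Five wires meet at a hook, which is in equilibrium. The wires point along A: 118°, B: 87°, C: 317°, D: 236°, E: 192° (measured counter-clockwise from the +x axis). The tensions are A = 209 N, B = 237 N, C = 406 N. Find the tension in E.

T_E ≈ 136 N

Resolve: ΣF_x = 209 cos 118° + 237 cos 87° + 406 cos 317° + T_D cos 236° + T_E cos 192° = 0.
        ΣF_y = 209 sin 118° + 237 sin 87° + 406 sin 317° + T_D sin 236° + T_E sin 192° = 0.
The known terms sum to (211.2, 144.3) N, so -0.5592 T_D − 0.9781 T_E = -211.2 and -0.8290 T_D − 0.2079 T_E = -144.3.
Solving simultaneously: T_D = 140 N, T_E = 135.9 N.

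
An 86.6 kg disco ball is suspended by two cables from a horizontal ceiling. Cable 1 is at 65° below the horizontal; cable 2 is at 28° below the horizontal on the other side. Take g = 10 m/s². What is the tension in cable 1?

Weight W = 86.6 × 10 = 866 N acts straight down.
Horizontal: T_1 cos 65° = T_2 cos 28°  →  T_2 = 0.4786 T_1.
Vertical: T_1 sin 65° + T_2 sin 28° = 866.
Substituting the horizontal relation into the vertical equation gives 1.131 T_1 = 866, so T_1 = 765.7 N.

T_1 ≈ 766 N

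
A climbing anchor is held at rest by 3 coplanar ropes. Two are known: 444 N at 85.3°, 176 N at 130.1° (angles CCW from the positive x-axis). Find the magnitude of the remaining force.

F ≈ 582 N

Sum the known components: ΣF_x = -76.99 N, ΣF_y = 577.1 N.
For equilibrium the remaining force must supply (−ΣF_x, −ΣF_y) = (76.99, -577.1) N.
Magnitude = √((76.99)² + (-577.1)²) = 582.2 N; direction = atan2(-577.1, 76.99) = 277.6°.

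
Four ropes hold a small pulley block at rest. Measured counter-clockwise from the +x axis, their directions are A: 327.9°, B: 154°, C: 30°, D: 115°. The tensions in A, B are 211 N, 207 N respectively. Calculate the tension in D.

T_D ≈ 14.9 N

Resolve: ΣF_x = 211 cos 327.9° + 207 cos 154° + T_C cos 30° + T_D cos 115° = 0.
        ΣF_y = 211 sin 327.9° + 207 sin 154° + T_C sin 30° + T_D sin 115° = 0.
The known terms sum to (-7.308, -21.38) N, so 0.8660 T_C − 0.4226 T_D = 7.308 and 0.5000 T_C + 0.9063 T_D = 21.38.
Solving simultaneously: T_C = 15.72 N, T_D = 14.92 N.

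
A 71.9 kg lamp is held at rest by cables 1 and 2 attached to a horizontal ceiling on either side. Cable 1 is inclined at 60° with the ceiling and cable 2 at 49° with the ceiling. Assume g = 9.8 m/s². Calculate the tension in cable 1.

Weight W = 71.9 × 9.8 = 704.6 N acts straight down.
Horizontal: T_1 cos 60° = T_2 cos 49°  →  T_2 = 0.7621 T_1.
Vertical: T_1 sin 60° + T_2 sin 49° = 704.6.
Substituting the horizontal relation into the vertical equation gives 1.441 T_1 = 704.6, so T_1 = 488.9 N.

T_1 ≈ 489 N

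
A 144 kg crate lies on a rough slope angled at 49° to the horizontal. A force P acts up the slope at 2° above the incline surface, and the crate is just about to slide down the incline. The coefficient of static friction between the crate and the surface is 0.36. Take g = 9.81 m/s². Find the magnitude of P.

P ≈ 742 N

On the verge of sliding down the incline, friction equals μN and acts up the slope.
Perpendicular: N + P sin 2° = W cos 49° = 926.8 N.
Along incline: P cos 2° + μN = W sin 49° with W sin 49° = 1066 N.
Solving the pair for P and N: P = 742.3 N, N = 900.9 N (and f = μN = 324.3 N).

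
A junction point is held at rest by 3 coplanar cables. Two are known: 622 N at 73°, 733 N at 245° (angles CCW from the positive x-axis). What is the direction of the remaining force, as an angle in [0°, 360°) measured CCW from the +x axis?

θ ≈ 28.5°

Sum the known components: ΣF_x = -127.9 N, ΣF_y = -69.5 N.
For equilibrium the remaining force must supply (−ΣF_x, −ΣF_y) = (127.9, 69.5) N.
Magnitude = √((127.9)² + (69.5)²) = 145.6 N; direction = atan2(69.5, 127.9) = 28.5°.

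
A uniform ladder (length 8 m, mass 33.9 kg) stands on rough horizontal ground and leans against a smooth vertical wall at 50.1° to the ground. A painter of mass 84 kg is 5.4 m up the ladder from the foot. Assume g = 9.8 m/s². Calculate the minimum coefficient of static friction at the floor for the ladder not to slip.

ΣF_y = 0: N_floor = 33.9×9.8 + 84×9.8 = 1155.4 N.
Torques about the foot: N_wall · 8 sin 50.1° = 33.9×9.8×4 cos 50.1° + 84×9.8×5.4 cos 50.1° → N_wall = 603.49 N.
ΣF_x = 0: f_floor = N_wall = 603.49 N.
μ_min = f_floor / N_floor = 603.49 / 1155.4 = 0.5223.

μ_min ≈ 0.522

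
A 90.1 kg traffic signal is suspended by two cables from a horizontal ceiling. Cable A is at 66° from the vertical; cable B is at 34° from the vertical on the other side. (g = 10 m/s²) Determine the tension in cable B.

Angles from the horizontal: cable A is 90° − 66° = 24°, cable B is 90° − 34° = 56°.
Weight W = 90.1 × 10 = 901 N acts straight down.
Horizontal: T_A cos 24° = T_B cos 56°  →  T_A = 0.6121 T_B.
Vertical: T_A sin 24° + T_B sin 56° = 901.
Substituting the horizontal relation into the vertical equation gives 1.078 T_B = 901, so T_B = 835.8 N.

T_B ≈ 836 N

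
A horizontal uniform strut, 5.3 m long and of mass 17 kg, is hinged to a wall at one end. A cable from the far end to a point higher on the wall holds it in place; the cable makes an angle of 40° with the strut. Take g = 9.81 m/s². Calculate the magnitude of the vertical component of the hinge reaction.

Take torques about the hinge: T sin 40° · 5.3 = 17×9.81×2.65 = 441.94 N·m.
So T = 441.94 / (0.6428 × 5.3) = 129.72 N.
ΣF_y = 0: H_y = (17×9.81) − T sin 40° = 166.77 − 83.385 = 83.385 N.

|H_y| ≈ 83.4 N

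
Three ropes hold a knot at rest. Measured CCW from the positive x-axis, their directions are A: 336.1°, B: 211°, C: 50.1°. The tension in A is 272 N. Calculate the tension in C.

Resolve: ΣF_x = 272 cos 336.1° + T_B cos 211° + T_C cos 50.1° = 0.
        ΣF_y = 272 sin 336.1° + T_B sin 211° + T_C sin 50.1° = 0.
The known terms sum to (248.7, -110.2) N, so -0.8572 T_B + 0.6414 T_C = -248.7 and -0.5150 T_B + 0.7672 T_C = 110.2.
Solving simultaneously: T_B = 799 N, T_C = 680.1 N.

T_C ≈ 680 N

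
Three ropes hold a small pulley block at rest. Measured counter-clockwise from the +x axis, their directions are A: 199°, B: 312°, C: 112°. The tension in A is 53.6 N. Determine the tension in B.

Resolve: ΣF_x = 53.6 cos 199° + T_B cos 312° + T_C cos 112° = 0.
        ΣF_y = 53.6 sin 199° + T_B sin 312° + T_C sin 112° = 0.
The known terms sum to (-50.68, -17.45) N, so 0.6691 T_B − 0.3746 T_C = 50.68 and -0.7431 T_B + 0.9272 T_C = 17.45.
Solving simultaneously: T_B = 156.5 N, T_C = 144.3 N.

T_B ≈ 157 N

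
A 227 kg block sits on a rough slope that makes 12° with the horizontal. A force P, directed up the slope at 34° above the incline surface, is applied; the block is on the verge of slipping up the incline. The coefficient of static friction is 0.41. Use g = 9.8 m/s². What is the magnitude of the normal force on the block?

On the verge of sliding up the incline, friction equals μN and acts down the slope.
Perpendicular: N + P sin 34° = W cos 12° = 2176 N.
Along incline: P cos 34° = W sin 12° + μN  with W sin 12° = 462.5 N.
Solving the pair for P and N: P = 1280 N, N = 1460 N (and f = μN = 598.7 N).

N ≈ 1460 N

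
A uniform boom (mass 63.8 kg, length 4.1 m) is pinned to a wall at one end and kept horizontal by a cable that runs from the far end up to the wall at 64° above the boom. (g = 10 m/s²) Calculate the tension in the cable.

Take torques about the hinge: T sin 64° · 4.1 = 63.8×10×2.05 = 1307.9 N·m.
So T = 1307.9 / (0.8988 × 4.1) = 354.92 N.

T ≈ 355 N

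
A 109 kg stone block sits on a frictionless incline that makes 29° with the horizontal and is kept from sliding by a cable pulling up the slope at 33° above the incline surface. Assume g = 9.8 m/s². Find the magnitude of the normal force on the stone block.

Take axes along and perpendicular to the incline. Weight components: W sin 29° = 517.9 N down-slope, W cos 29° = 934.3 N into the surface.
Along incline: T cos 33° = W sin 29° → T = 617.5 N.
Perpendicular: N = W cos 29° − T sin 33° = 598 N.

N ≈ 598 N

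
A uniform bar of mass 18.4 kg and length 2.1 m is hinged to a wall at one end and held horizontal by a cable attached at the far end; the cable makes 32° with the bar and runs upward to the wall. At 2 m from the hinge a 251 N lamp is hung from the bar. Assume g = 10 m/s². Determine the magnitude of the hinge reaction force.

|H| ≈ 540 N

Take torques about the hinge: T sin 32° · 2.1 = 18.4×10×1.05 + 251×2 = 695.2 N·m.
So T = 695.2 / (0.5299 × 2.1) = 624.71 N.
ΣF_x = 0: H_x = T cos 32° = 529.79 N.
ΣF_y = 0: H_y = (18.4×10 + 251) − T sin 32° = 435 − 331.05 = 103.95 N.
|H| = √(H_x² + H_y²) = √((529.79)² + (103.95)²) = 539.89 N.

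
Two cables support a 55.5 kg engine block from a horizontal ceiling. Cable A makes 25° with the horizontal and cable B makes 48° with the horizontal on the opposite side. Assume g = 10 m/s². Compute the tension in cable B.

T_B ≈ 526 N

Weight W = 55.5 × 10 = 555 N acts straight down.
Horizontal: T_A cos 25° = T_B cos 48°  →  T_A = 0.7383 T_B.
Vertical: T_A sin 25° + T_B sin 48° = 555.
Substituting the horizontal relation into the vertical equation gives 1.055 T_B = 555, so T_B = 526 N.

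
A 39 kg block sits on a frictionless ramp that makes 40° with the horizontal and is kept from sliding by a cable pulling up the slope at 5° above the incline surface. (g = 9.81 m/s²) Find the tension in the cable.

T ≈ 247 N

Take axes along and perpendicular to the incline. Weight components: W sin 40° = 245.9 N down-slope, W cos 40° = 293.1 N into the surface.
Along incline: T cos 5° = W sin 40° → T = 246.9 N.
Perpendicular: N = W cos 40° − T sin 5° = 271.6 N.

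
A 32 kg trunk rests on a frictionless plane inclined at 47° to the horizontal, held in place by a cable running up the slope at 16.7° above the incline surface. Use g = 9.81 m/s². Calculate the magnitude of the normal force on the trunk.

N ≈ 145 N

Take axes along and perpendicular to the incline. Weight components: W sin 47° = 229.6 N down-slope, W cos 47° = 214.1 N into the surface.
Along incline: T cos 16.7° = W sin 47° → T = 239.7 N.
Perpendicular: N = W cos 47° − T sin 16.7° = 145.2 N.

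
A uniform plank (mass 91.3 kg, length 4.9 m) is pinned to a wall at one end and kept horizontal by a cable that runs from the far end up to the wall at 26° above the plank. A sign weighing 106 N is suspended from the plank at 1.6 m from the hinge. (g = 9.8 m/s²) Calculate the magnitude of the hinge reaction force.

|H| ≈ 1120 N

Take torques about the hinge: T sin 26° · 4.9 = 91.3×9.8×2.45 + 106×1.6 = 2361.7 N·m.
So T = 2361.7 / (0.4384 × 4.9) = 1099.5 N.
ΣF_x = 0: H_x = T cos 26° = 988.21 N.
ΣF_y = 0: H_y = (91.3×9.8 + 106) − T sin 26° = 1000.7 − 481.98 = 518.76 N.
|H| = √(H_x² + H_y²) = √((988.21)² + (518.76)²) = 1116.1 N.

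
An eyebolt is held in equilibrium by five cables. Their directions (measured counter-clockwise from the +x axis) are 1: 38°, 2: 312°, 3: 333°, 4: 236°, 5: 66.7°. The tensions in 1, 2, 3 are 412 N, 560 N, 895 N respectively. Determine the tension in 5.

Resolve: ΣF_x = 412 cos 38° + 560 cos 312° + 895 cos 333° + T_4 cos 236° + T_5 cos 66.7° = 0.
        ΣF_y = 412 sin 38° + 560 sin 312° + 895 sin 333° + T_4 sin 236° + T_5 sin 66.7° = 0.
The known terms sum to (1497, -568.8) N, so -0.5592 T_4 + 0.3955 T_5 = -1497 and -0.8290 T_4 + 0.9184 T_5 = 568.8.
Solving simultaneously: T_4 = 8616 N, T_5 = 8397 N.

T_5 ≈ 8400 N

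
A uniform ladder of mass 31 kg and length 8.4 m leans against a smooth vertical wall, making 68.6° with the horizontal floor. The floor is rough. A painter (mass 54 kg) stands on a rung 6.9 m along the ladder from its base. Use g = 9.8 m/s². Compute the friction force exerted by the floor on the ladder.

Torques about the foot: N_wall · 8.4 sin 68.6° = 31×9.8×4.2 cos 68.6° + 54×9.8×6.9 cos 68.6° → N_wall = 229.89 N.
ΣF_x = 0: f_floor = N_wall = 229.89 N.

f ≈ 230 N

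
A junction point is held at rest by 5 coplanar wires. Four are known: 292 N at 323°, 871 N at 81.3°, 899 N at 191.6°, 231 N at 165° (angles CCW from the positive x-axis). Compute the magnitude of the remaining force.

F ≈ 930 N

Sum the known components: ΣF_x = -738.8 N, ΣF_y = 564.3 N.
For equilibrium the remaining force must supply (−ΣF_x, −ΣF_y) = (738.8, -564.3) N.
Magnitude = √((738.8)² + (-564.3)²) = 929.6 N; direction = atan2(-564.3, 738.8) = 322.6°.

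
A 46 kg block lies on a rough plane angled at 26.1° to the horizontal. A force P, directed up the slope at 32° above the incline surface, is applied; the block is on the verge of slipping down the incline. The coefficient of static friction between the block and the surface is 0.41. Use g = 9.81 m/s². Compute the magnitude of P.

On the verge of sliding down the incline, friction equals μN and acts up the slope.
Perpendicular: N + P sin 32° = W cos 26.1° = 405.2 N.
Along incline: P cos 32° + μN = W sin 26.1° with W sin 26.1° = 198.5 N.
Solving the pair for P and N: P = 51.33 N, N = 378 N (and f = μN = 155 N).

P ≈ 51.3 N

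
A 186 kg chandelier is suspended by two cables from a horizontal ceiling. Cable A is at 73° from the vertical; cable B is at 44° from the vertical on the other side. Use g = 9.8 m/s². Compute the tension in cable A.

T_A ≈ 1420 N

Angles from the horizontal: cable A is 90° − 73° = 17°, cable B is 90° − 44° = 46°.
Weight W = 186 × 9.8 = 1823 N acts straight down.
Horizontal: T_A cos 17° = T_B cos 46°  →  T_B = 1.377 T_A.
Vertical: T_A sin 17° + T_B sin 46° = 1823.
Substituting the horizontal relation into the vertical equation gives 1.283 T_A = 1823, so T_A = 1421 N.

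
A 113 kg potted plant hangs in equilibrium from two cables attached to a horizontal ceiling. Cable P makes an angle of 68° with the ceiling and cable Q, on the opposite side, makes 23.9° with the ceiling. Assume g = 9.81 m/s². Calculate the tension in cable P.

T_P ≈ 1010 N

Weight W = 113 × 9.81 = 1109 N acts straight down.
Horizontal: T_P cos 68° = T_Q cos 23.9°  →  T_Q = 0.4097 T_P.
Vertical: T_P sin 68° + T_Q sin 23.9° = 1109.
Substituting the horizontal relation into the vertical equation gives 1.093 T_P = 1109, so T_P = 1014 N.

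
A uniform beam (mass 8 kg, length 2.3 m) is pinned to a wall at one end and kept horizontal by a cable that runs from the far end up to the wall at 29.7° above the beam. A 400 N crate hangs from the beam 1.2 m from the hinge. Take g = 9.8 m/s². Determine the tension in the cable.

Take torques about the hinge: T sin 29.7° · 2.3 = 8×9.8×1.15 + 400×1.2 = 570.16 N·m.
So T = 570.16 / (0.4955 × 2.3) = 500.34 N.

T ≈ 500 N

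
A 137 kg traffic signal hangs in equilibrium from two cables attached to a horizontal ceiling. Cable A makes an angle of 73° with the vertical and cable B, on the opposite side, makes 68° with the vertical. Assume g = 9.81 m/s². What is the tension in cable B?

Angles from the horizontal: cable A is 90° − 73° = 17°, cable B is 90° − 68° = 22°.
Weight W = 137 × 9.81 = 1344 N acts straight down.
Horizontal: T_A cos 17° = T_B cos 22°  →  T_A = 0.9695 T_B.
Vertical: T_A sin 17° + T_B sin 22° = 1344.
Substituting the horizontal relation into the vertical equation gives 0.6581 T_B = 1344, so T_B = 2042 N.

T_B ≈ 2040 N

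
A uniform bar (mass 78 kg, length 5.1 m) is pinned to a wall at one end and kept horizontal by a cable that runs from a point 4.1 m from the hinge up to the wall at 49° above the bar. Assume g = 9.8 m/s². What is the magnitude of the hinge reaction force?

Take torques about the hinge: T sin 49° · 4.1 = 78×9.8×2.55 = 1949.2 N·m.
So T = 1949.2 / (0.7547 × 4.1) = 629.94 N.
ΣF_x = 0: H_x = T cos 49° = 413.28 N.
ΣF_y = 0: H_y = (78×9.8) − T sin 49° = 764.4 − 475.42 = 288.98 N.
|H| = √(H_x² + H_y²) = √((413.28)² + (288.98)²) = 504.29 N.

|H| ≈ 504 N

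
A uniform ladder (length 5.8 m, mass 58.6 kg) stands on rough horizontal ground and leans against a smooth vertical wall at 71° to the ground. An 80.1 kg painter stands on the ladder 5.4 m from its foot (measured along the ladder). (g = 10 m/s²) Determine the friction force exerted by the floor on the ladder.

Torques about the foot: N_wall · 5.8 sin 71° = 58.6×10×2.9 cos 71° + 80.1×10×5.4 cos 71° → N_wall = 357.67 N.
ΣF_x = 0: f_floor = N_wall = 357.67 N.

f ≈ 358 N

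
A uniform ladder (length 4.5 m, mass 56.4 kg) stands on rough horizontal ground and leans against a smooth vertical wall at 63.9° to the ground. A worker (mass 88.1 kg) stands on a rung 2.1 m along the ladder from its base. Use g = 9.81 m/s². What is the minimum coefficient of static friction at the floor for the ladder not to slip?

μ_min ≈ 0.235

ΣF_y = 0: N_floor = 56.4×9.81 + 88.1×9.81 = 1417.5 N.
Torques about the foot: N_wall · 4.5 sin 63.9° = 56.4×9.81×2.25 cos 63.9° + 88.1×9.81×2.1 cos 63.9° → N_wall = 333.11 N.
ΣF_x = 0: f_floor = N_wall = 333.11 N.
μ_min = f_floor / N_floor = 333.11 / 1417.5 = 0.235.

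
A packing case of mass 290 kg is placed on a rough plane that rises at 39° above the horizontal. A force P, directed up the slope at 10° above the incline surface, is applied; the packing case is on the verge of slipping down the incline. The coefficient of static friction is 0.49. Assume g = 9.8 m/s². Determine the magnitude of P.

On the verge of sliding down the incline, friction equals μN and acts up the slope.
Perpendicular: N + P sin 10° = W cos 39° = 2209 N.
Along incline: P cos 10° + μN = W sin 39° with W sin 39° = 1789 N.
Solving the pair for P and N: P = 785 N, N = 2072 N (and f = μN = 1015 N).

P ≈ 785 N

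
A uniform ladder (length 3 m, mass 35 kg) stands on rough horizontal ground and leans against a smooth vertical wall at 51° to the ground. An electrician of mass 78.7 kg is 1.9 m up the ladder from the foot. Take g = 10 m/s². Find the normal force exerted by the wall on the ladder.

N_wall ≈ 545 N

Torques about the foot: N_wall · 3 sin 51° = 35×10×1.5 cos 51° + 78.7×10×1.9 cos 51° → N_wall = 545.34 N.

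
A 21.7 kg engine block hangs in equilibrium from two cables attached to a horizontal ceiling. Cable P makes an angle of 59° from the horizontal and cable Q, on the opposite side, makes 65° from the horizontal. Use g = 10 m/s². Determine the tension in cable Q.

Weight W = 21.7 × 10 = 217 N acts straight down.
Horizontal: T_P cos 59° = T_Q cos 65°  →  T_P = 0.8206 T_Q.
Vertical: T_P sin 59° + T_Q sin 65° = 217.
Substituting the horizontal relation into the vertical equation gives 1.61 T_Q = 217, so T_Q = 134.8 N.

T_Q ≈ 135 N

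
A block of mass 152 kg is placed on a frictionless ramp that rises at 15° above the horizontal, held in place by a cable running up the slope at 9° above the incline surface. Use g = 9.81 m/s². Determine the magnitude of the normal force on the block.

N ≈ 1380 N

Take axes along and perpendicular to the incline. Weight components: W sin 15° = 385.9 N down-slope, W cos 15° = 1440 N into the surface.
Along incline: T cos 9° = W sin 15° → T = 390.7 N.
Perpendicular: N = W cos 15° − T sin 9° = 1379 N.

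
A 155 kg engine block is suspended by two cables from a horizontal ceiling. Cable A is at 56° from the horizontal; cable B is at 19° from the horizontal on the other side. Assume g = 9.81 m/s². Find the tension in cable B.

T_B ≈ 880 N

Weight W = 155 × 9.81 = 1521 N acts straight down.
Horizontal: T_A cos 56° = T_B cos 19°  →  T_A = 1.691 T_B.
Vertical: T_A sin 56° + T_B sin 19° = 1521.
Substituting the horizontal relation into the vertical equation gives 1.727 T_B = 1521, so T_B = 880.3 N.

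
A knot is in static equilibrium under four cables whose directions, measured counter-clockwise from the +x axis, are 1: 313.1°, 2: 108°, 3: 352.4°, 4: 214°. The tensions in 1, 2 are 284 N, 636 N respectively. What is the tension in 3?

T_3 ≈ 498 N

Resolve: ΣF_x = 284 cos 313.1° + 636 cos 108° + T_3 cos 352.4° + T_4 cos 214° = 0.
        ΣF_y = 284 sin 313.1° + 636 sin 108° + T_3 sin 352.4° + T_4 sin 214° = 0.
The known terms sum to (-2.485, 397.5) N, so 0.9912 T_3 − 0.8290 T_4 = 2.485 and -0.1323 T_3 − 0.5592 T_4 = -397.5.
Solving simultaneously: T_3 = 498.5 N, T_4 = 593 N.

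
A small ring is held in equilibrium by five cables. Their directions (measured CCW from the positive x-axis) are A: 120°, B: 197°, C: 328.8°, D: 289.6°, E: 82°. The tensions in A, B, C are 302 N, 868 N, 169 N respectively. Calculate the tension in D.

T_D ≈ 1760 N

Resolve: ΣF_x = 302 cos 120° + 868 cos 197° + 169 cos 328.8° + T_D cos 289.6° + T_E cos 82° = 0.
        ΣF_y = 302 sin 120° + 868 sin 197° + 169 sin 328.8° + T_D sin 289.6° + T_E sin 82° = 0.
The known terms sum to (-836.5, -79.79) N, so 0.3355 T_D + 0.1392 T_E = 836.5 and -0.9421 T_D + 0.9903 T_E = 79.79.
Solving simultaneously: T_D = 1764 N, T_E = 1759 N.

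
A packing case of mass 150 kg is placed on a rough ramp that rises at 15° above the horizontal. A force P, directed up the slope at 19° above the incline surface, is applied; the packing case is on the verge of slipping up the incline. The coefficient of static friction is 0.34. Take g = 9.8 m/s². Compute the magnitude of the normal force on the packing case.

N ≈ 1150 N

On the verge of sliding up the incline, friction equals μN and acts down the slope.
Perpendicular: N + P sin 19° = W cos 15° = 1420 N.
Along incline: P cos 19° = W sin 15° + μN  with W sin 15° = 380.5 N.
Solving the pair for P and N: P = 817.3 N, N = 1154 N (and f = μN = 392.3 N).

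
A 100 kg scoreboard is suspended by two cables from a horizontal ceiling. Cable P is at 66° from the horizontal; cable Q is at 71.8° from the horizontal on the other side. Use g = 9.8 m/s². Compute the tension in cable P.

Weight W = 100 × 9.8 = 980 N acts straight down.
Horizontal: T_P cos 66° = T_Q cos 71.8°  →  T_Q = 1.302 T_P.
Vertical: T_P sin 66° + T_Q sin 71.8° = 980.
Substituting the horizontal relation into the vertical equation gives 2.151 T_P = 980, so T_P = 455.7 N.

T_P ≈ 456 N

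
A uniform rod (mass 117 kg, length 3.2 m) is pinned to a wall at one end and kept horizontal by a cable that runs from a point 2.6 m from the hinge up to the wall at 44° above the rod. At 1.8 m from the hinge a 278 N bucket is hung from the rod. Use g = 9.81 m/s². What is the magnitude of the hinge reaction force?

Take torques about the hinge: T sin 44° · 2.6 = 117×9.81×1.6 + 278×1.8 = 2336.8 N·m.
So T = 2336.8 / (0.6947 × 2.6) = 1293.8 N.
ΣF_x = 0: H_x = T cos 44° = 930.72 N.
ΣF_y = 0: H_y = (117×9.81 + 278) − T sin 44° = 1425.8 − 898.78 = 526.99 N.
|H| = √(H_x² + H_y²) = √((930.72)² + (526.99)²) = 1069.6 N.

|H| ≈ 1070 N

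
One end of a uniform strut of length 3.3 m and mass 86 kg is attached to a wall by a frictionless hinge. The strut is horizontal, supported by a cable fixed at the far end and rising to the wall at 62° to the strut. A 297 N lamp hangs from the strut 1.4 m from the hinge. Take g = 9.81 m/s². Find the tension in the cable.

Take torques about the hinge: T sin 62° · 3.3 = 86×9.81×1.65 + 297×1.4 = 1807.8 N·m.
So T = 1807.8 / (0.8829 × 3.3) = 620.46 N.

T ≈ 620 N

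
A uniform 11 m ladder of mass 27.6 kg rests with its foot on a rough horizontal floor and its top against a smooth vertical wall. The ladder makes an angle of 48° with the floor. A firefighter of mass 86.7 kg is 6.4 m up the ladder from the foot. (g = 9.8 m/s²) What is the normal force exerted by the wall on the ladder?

Torques about the foot: N_wall · 11 sin 48° = 27.6×9.8×5.5 cos 48° + 86.7×9.8×6.4 cos 48° → N_wall = 566.88 N.

N_wall ≈ 567 N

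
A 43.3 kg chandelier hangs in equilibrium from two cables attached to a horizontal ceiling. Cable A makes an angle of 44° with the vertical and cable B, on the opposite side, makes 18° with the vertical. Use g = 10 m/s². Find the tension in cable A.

Angles from the horizontal: cable A is 90° − 44° = 46°, cable B is 90° − 18° = 72°.
Weight W = 43.3 × 10 = 433 N acts straight down.
Horizontal: T_A cos 46° = T_B cos 72°  →  T_B = 2.248 T_A.
Vertical: T_A sin 46° + T_B sin 72° = 433.
Substituting the horizontal relation into the vertical equation gives 2.857 T_A = 433, so T_A = 151.5 N.

T_A ≈ 152 N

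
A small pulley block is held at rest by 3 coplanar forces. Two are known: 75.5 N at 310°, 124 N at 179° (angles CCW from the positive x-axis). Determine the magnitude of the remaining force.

F ≈ 93.8 N

Sum the known components: ΣF_x = -75.45 N, ΣF_y = -55.67 N.
For equilibrium the remaining force must supply (−ΣF_x, −ΣF_y) = (75.45, 55.67) N.
Magnitude = √((75.45)² + (55.67)²) = 93.77 N; direction = atan2(55.67, 75.45) = 36.4°.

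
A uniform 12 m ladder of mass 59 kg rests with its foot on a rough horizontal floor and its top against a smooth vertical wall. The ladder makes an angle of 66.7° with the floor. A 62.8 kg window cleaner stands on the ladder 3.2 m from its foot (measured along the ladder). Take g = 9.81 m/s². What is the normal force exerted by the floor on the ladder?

ΣF_y = 0: N_floor = 59×9.81 + 62.8×9.81 = 1194.9 N.

N_floor ≈ 1190 N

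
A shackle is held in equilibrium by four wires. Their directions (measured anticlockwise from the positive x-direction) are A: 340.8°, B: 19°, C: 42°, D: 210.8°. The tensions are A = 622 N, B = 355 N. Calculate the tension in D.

T_D ≈ 3520 N

Resolve: ΣF_x = 622 cos 340.8° + 355 cos 19° + T_C cos 42° + T_D cos 210.8° = 0.
        ΣF_y = 622 sin 340.8° + 355 sin 19° + T_C sin 42° + T_D sin 210.8° = 0.
The known terms sum to (923.1, -88.98) N, so 0.7431 T_C − 0.8590 T_D = -923.1 and 0.6691 T_C − 0.5120 T_D = 88.98.
Solving simultaneously: T_C = 2827 N, T_D = 3520 N.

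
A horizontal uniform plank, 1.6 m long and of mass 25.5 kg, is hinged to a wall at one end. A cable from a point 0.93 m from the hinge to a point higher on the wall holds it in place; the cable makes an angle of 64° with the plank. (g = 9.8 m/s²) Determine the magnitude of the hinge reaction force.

|H| ≈ 111 N

Take torques about the hinge: T sin 64° · 0.93 = 25.5×9.8×0.8 = 199.92 N·m.
So T = 199.92 / (0.8988 × 0.93) = 239.17 N.
ΣF_x = 0: H_x = T cos 64° = 104.85 N.
ΣF_y = 0: H_y = (25.5×9.8) − T sin 64° = 249.9 − 214.97 = 34.932 N.
|H| = √(H_x² + H_y²) = √((104.85)² + (34.932)²) = 110.51 N.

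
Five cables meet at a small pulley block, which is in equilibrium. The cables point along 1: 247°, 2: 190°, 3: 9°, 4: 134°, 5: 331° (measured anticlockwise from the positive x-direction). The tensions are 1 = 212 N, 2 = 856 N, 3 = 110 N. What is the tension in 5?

T_5 ≈ 2790 N

Resolve: ΣF_x = 212 cos 247° + 856 cos 190° + 110 cos 9° + T_4 cos 134° + T_5 cos 331° = 0.
        ΣF_y = 212 sin 247° + 856 sin 190° + 110 sin 9° + T_4 sin 134° + T_5 sin 331° = 0.
The known terms sum to (-817.2, -326.6) N, so -0.6947 T_4 + 0.8746 T_5 = 817.2 and 0.7193 T_4 − 0.4848 T_5 = 326.6.
Solving simultaneously: T_4 = 2332 N, T_5 = 2787 N.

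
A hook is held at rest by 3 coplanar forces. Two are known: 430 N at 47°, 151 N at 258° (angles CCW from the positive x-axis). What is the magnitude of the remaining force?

Sum the known components: ΣF_x = 261.9 N, ΣF_y = 166.8 N.
For equilibrium the remaining force must supply (−ΣF_x, −ΣF_y) = (-261.9, -166.8) N.
Magnitude = √((-261.9)² + (-166.8)²) = 310.5 N; direction = atan2(-166.8, -261.9) = 212.5°.

F ≈ 310 N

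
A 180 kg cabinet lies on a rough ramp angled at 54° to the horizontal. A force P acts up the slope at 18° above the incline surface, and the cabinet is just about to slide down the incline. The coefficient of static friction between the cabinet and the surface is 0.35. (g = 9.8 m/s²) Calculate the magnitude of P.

P ≈ 1260 N

On the verge of sliding down the incline, friction equals μN and acts up the slope.
Perpendicular: N + P sin 18° = W cos 54° = 1037 N.
Along incline: P cos 18° + μN = W sin 54° with W sin 54° = 1427 N.
Solving the pair for P and N: P = 1263 N, N = 646.7 N (and f = μN = 226.3 N).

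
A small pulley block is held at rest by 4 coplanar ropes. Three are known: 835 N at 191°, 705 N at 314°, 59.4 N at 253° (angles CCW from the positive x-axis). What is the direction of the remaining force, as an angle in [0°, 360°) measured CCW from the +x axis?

Sum the known components: ΣF_x = -347.3 N, ΣF_y = -723.3 N.
For equilibrium the remaining force must supply (−ΣF_x, −ΣF_y) = (347.3, 723.3) N.
Magnitude = √((347.3)² + (723.3)²) = 802.3 N; direction = atan2(723.3, 347.3) = 64.4°.

θ ≈ 64.4°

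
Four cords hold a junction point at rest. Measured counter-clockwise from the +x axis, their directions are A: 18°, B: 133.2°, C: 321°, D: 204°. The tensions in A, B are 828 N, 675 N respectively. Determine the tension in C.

Resolve: ΣF_x = 828 cos 18° + 675 cos 133.2° + T_C cos 321° + T_D cos 204° = 0.
        ΣF_y = 828 sin 18° + 675 sin 133.2° + T_C sin 321° + T_D sin 204° = 0.
The known terms sum to (325.4, 747.9) N, so 0.7771 T_C − 0.9135 T_D = -325.4 and -0.6293 T_C − 0.4067 T_D = -747.9.
Solving simultaneously: T_C = 618.3 N, T_D = 882.2 N.

T_C ≈ 618 N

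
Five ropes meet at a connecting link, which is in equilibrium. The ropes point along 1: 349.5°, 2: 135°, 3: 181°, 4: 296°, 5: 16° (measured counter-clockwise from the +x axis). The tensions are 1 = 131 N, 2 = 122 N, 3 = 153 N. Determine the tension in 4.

Resolve: ΣF_x = 131 cos 349.5° + 122 cos 135° + 153 cos 181° + T_4 cos 296° + T_5 cos 16° = 0.
        ΣF_y = 131 sin 349.5° + 122 sin 135° + 153 sin 181° + T_4 sin 296° + T_5 sin 16° = 0.
The known terms sum to (-110.4, 59.72) N, so 0.4384 T_4 + 0.9613 T_5 = 110.4 and -0.8988 T_4 + 0.2756 T_5 = -59.72.
Solving simultaneously: T_4 = 89.21 N, T_5 = 74.21 N.

T_4 ≈ 89.2 N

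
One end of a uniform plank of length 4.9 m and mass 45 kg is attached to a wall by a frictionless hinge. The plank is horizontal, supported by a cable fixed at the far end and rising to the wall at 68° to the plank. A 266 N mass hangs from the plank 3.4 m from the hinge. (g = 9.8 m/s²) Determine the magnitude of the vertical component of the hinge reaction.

Take torques about the hinge: T sin 68° · 4.9 = 45×9.8×2.45 + 266×3.4 = 1984.9 N·m.
So T = 1984.9 / (0.9272 × 4.9) = 436.88 N.
ΣF_y = 0: H_y = (45×9.8 + 266) − T sin 68° = 707 − 405.07 = 301.93 N.

|H_y| ≈ 302 N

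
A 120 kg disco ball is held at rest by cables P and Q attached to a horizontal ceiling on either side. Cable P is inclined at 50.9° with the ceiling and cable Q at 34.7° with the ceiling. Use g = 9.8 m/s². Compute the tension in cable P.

T_P ≈ 970 N

Weight W = 120 × 9.8 = 1176 N acts straight down.
Horizontal: T_P cos 50.9° = T_Q cos 34.7°  →  T_Q = 0.7671 T_P.
Vertical: T_P sin 50.9° + T_Q sin 34.7° = 1176.
Substituting the horizontal relation into the vertical equation gives 1.213 T_P = 1176, so T_P = 969.7 N.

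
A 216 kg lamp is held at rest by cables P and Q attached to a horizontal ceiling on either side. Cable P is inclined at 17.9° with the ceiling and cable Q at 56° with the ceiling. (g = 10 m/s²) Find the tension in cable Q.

T_Q ≈ 2140 N

Weight W = 216 × 10 = 2160 N acts straight down.
Horizontal: T_P cos 17.9° = T_Q cos 56°  →  T_P = 0.5876 T_Q.
Vertical: T_P sin 17.9° + T_Q sin 56° = 2160.
Substituting the horizontal relation into the vertical equation gives 1.01 T_Q = 2160, so T_Q = 2139 N.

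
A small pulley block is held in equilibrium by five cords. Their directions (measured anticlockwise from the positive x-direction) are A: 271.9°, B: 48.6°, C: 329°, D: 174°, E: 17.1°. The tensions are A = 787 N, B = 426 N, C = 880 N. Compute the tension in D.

T_D ≈ 3040 N

Resolve: ΣF_x = 787 cos 271.9° + 426 cos 48.6° + 880 cos 329° + T_D cos 174° + T_E cos 17.1° = 0.
        ΣF_y = 787 sin 271.9° + 426 sin 48.6° + 880 sin 329° + T_D sin 174° + T_E sin 17.1° = 0.
The known terms sum to (1062, -920.3) N, so -0.9945 T_D + 0.9558 T_E = -1062 and 0.1045 T_D + 0.2940 T_E = 920.3.
Solving simultaneously: T_D = 3038 N, T_E = 2050 N.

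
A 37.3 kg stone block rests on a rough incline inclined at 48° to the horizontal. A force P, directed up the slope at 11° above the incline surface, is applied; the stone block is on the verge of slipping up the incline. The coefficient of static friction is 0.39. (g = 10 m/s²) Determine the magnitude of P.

P ≈ 355 N

On the verge of sliding up the incline, friction equals μN and acts down the slope.
Perpendicular: N + P sin 11° = W cos 48° = 249.6 N.
Along incline: P cos 11° = W sin 48° + μN  with W sin 48° = 277.2 N.
Solving the pair for P and N: P = 354.7 N, N = 181.9 N (and f = μN = 70.95 N).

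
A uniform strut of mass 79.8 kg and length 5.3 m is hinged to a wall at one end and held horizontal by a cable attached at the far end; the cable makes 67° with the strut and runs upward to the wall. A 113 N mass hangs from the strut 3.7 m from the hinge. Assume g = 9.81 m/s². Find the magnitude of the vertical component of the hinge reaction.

Take torques about the hinge: T sin 67° · 5.3 = 79.8×9.81×2.65 + 113×3.7 = 2492.6 N·m.
So T = 2492.6 / (0.9205 × 5.3) = 510.92 N.
ΣF_y = 0: H_y = (79.8×9.81 + 113) − T sin 67° = 895.84 − 470.31 = 425.53 N.

|H_y| ≈ 426 N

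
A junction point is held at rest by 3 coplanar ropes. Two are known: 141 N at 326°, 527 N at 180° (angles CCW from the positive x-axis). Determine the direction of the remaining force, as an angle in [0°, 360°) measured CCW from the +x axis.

Sum the known components: ΣF_x = -410.1 N, ΣF_y = -78.85 N.
For equilibrium the remaining force must supply (−ΣF_x, −ΣF_y) = (410.1, 78.85) N.
Magnitude = √((410.1)² + (78.85)²) = 417.6 N; direction = atan2(78.85, 410.1) = 10.9°.

θ ≈ 10.9°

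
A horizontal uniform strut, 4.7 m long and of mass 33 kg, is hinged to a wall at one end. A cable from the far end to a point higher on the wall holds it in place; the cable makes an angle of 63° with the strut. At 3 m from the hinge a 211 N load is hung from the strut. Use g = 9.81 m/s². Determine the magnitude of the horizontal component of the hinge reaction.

H_x ≈ 151 N

Take torques about the hinge: T sin 63° · 4.7 = 33×9.81×2.35 + 211×3 = 1393.8 N·m.
So T = 1393.8 / (0.8910 × 4.7) = 332.82 N.
ΣF_x = 0: H_x = T cos 63° = 151.1 N.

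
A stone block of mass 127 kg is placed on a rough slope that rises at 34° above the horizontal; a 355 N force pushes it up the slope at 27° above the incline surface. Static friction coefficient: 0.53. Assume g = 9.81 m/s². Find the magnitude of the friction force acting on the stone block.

f ≈ 380 N

Axes along / perpendicular to the incline. W sin 34° = 696.7 N down-slope; W cos 34° = 1033 N into the surface.
Perpendicular: N = W cos 34° − P sin 27° = 1033 − 161.2 = 871.7 N.
Along incline: P cos 27° + f = W sin 34° (friction acts up-slope) → f = 696.7 − 316.3 = 380.4 N.
|f| = 380.4 N ≤ μN = 462 N, so the stone block is indeed static.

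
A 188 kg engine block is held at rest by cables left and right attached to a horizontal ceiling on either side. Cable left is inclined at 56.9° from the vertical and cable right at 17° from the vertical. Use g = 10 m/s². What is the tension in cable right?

Angles from the horizontal: cable left is 90° − 56.9° = 33.1°, cable right is 90° − 17° = 73°.
Weight W = 188 × 10 = 1880 N acts straight down.
Horizontal: T_left cos 33.1° = T_right cos 73°  →  T_left = 0.349 T_right.
Vertical: T_left sin 33.1° + T_right sin 73° = 1880.
Substituting the horizontal relation into the vertical equation gives 1.147 T_right = 1880, so T_right = 1639 N.

T_right ≈ 1640 N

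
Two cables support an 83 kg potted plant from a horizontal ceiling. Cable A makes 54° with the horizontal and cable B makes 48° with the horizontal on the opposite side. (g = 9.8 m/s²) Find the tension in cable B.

T_B ≈ 489 N

Weight W = 83 × 9.8 = 813.4 N acts straight down.
Horizontal: T_A cos 54° = T_B cos 48°  →  T_A = 1.138 T_B.
Vertical: T_A sin 54° + T_B sin 48° = 813.4.
Substituting the horizontal relation into the vertical equation gives 1.664 T_B = 813.4, so T_B = 488.8 N.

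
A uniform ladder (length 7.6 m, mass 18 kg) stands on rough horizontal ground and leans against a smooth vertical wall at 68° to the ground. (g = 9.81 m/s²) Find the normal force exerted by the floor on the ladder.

N_floor ≈ 177 N

ΣF_y = 0: N_floor = 18×9.81 = 176.58 N.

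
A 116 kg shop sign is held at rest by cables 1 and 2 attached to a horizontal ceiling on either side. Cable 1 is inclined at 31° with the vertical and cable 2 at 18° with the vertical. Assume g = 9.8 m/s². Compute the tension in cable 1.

Angles from the horizontal: cable 1 is 90° − 31° = 59°, cable 2 is 90° − 18° = 72°.
Weight W = 116 × 9.8 = 1137 N acts straight down.
Horizontal: T_1 cos 59° = T_2 cos 72°  →  T_2 = 1.667 T_1.
Vertical: T_1 sin 59° + T_2 sin 72° = 1137.
Substituting the horizontal relation into the vertical equation gives 2.442 T_1 = 1137, so T_1 = 465.5 N.

T_1 ≈ 465 N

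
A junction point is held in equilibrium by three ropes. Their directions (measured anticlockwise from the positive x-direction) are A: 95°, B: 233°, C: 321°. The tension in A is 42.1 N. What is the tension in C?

T_C ≈ 28.2 N

Resolve: ΣF_x = 42.1 cos 95° + T_B cos 233° + T_C cos 321° = 0.
        ΣF_y = 42.1 sin 95° + T_B sin 233° + T_C sin 321° = 0.
The known terms sum to (-3.669, 41.94) N, so -0.6018 T_B + 0.7771 T_C = 3.669 and -0.7986 T_B − 0.6293 T_C = -41.94.
Solving simultaneously: T_B = 30.30 N, T_C = 28.19 N.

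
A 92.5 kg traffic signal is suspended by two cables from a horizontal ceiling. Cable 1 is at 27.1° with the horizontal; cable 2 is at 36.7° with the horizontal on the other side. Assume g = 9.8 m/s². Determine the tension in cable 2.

T_2 ≈ 899 N

Weight W = 92.5 × 9.8 = 906.5 N acts straight down.
Horizontal: T_1 cos 27.1° = T_2 cos 36.7°  →  T_1 = 0.9007 T_2.
Vertical: T_1 sin 27.1° + T_2 sin 36.7° = 906.5.
Substituting the horizontal relation into the vertical equation gives 1.008 T_2 = 906.5, so T_2 = 899.4 N.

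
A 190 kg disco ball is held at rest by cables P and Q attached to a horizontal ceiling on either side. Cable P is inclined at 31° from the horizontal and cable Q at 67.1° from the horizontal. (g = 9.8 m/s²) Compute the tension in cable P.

Weight W = 190 × 9.8 = 1862 N acts straight down.
Horizontal: T_P cos 31° = T_Q cos 67.1°  →  T_Q = 2.203 T_P.
Vertical: T_P sin 31° + T_Q sin 67.1° = 1862.
Substituting the horizontal relation into the vertical equation gives 2.544 T_P = 1862, so T_P = 731.8 N.

T_P ≈ 732 N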